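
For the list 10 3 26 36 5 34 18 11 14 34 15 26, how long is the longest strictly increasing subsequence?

6

Scanning left to right, the best length ending at each element is: 10→1, 3→1, 26→2, 36→3, 5→2, 34→3, 18→3, 11→3, 14→4, 34→5, 15→5, 26→6.
So the longest increasing subsequence has length 6, e.g. 3, 5, 11, 14, 15, 26.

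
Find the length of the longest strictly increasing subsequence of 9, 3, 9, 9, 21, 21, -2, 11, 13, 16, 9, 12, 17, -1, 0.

6

Scanning left to right, the best length ending at each element is: 9→1, 3→1, 9→2, 9→2, 21→3, 21→3, -2→1, 11→3, 13→4, 16→5, 9→2, 12→4, 17→6, -1→2, 0→3.
So the longest increasing subsequence has length 6, e.g. 3, 9, 11, 13, 16, 17.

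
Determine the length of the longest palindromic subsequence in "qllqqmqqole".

7

Using dp[i][j] = 2 + dp[i+1][j−1] if the ends match, else max(dp[i+1][j], dp[i][j−1]):
dp[1][11] = 7. A witness is lqqmqql at positions 3,4,5,6,7,8,10.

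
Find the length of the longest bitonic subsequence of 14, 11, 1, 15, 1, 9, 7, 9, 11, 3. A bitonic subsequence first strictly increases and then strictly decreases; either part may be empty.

One longest bitonic subsequence is 14, 11, 9, 7, 3 (positions 1,2,6,7,10): it rises to 14 then falls. Length 5 is optimal.

5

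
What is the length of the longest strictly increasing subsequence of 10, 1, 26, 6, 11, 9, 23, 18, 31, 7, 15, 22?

5

One longest increasing subsequence is 1, 6, 11, 23, 31 (positions 2,4,5,7,9), of length 5; no longer one exists.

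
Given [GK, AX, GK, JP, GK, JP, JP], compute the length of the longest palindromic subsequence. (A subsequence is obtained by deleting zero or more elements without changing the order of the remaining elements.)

3

One longest palindromic subsequence is JP JP JP (positions 4,6,7); it reads the same forward and backward, and the interval DP gives dp[1][7] = 3.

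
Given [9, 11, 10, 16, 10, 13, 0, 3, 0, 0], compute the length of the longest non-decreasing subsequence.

One longest non-decreasing subsequence is 9, 10, 10, 13 (positions 1,3,5,6), of length 4; no longer one exists.

4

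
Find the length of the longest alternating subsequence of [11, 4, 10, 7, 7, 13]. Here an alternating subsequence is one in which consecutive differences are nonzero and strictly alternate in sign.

Track the best alternating length ending on an up-step vs a down-step at each position: up/down = 1/1, 1/2, 3/2, 3/4, 3/4, 5/1.
The maximum over both is 5; one such subsequence is 11, 4, 10, 7, 13.

5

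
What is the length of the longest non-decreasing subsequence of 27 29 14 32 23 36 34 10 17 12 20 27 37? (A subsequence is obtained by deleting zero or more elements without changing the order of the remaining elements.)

Scanning left to right, the best length ending at each element is: 27→1, 29→2, 14→1, 32→3, 23→2, 36→4, 34→4, 10→1, 17→2, 12→2, 20→3, 27→4, 37→5.
So the longest non-decreasing subsequence has length 5, e.g. 27, 29, 32, 36, 37.

5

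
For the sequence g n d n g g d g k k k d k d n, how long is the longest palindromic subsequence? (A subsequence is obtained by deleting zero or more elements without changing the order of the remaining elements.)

9

One longest palindromic subsequence is nddkkkddn (positions 2,3,7,9,10,11,12,14,15); it reads the same forward and backward, and the interval DP gives dp[1][15] = 9.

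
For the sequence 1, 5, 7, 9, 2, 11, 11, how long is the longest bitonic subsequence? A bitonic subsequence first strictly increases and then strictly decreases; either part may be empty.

Let inc[i] be the LIS ending at i and dec[i] the longest strictly decreasing subsequence starting at i. inc = [1, 2, 3, 4, 2, 5, 5], dec = [1, 2, 2, 2, 1, 1, 1].
max_i inc[i]+dec[i]−1 = 5, with one witness 1, 5, 7, 9, 2.

5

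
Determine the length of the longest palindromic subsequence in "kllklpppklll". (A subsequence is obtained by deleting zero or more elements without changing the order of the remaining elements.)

9

One longest palindromic subsequence is lllppplll (positions 2,3,5,6,7,8,10,11,12); it reads the same forward and backward, and the interval DP gives dp[1][12] = 9.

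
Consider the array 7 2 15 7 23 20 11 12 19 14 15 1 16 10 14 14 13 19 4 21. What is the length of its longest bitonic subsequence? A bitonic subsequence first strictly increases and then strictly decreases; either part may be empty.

Let inc[i] be the LIS ending at i and dec[i] the longest strictly decreasing subsequence starting at i. inc = [1, 1, 2, 2, 3, 3, 3, 4, 5, 5, 6, 1, 7, 3, 5, 5, 5, 8, 2, 9], dec = [3, 2, 4, 2, 7, 6, 3, 3, 5, 3, 4, 1, 4, 2, 3, 3, 2, 2, 1, 1].
max_i inc[i]+dec[i]−1 = 10, with one witness 2, 7, 11, 12, 14, 15, 16, 14, 13, 4.

10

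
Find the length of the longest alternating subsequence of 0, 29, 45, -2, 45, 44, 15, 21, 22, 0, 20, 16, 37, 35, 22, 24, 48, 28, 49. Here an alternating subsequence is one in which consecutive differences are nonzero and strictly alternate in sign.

Track the best alternating length ending on an up-step vs a down-step at each position: up/down = 1/1, 2/1, 2/1, 1/3, 4/1, 4/5, 4/5, 6/5, 6/5, 4/7, 8/7, 8/9, 10/5, 10/11, 10/11, 12/11, 12/1, 12/13, 14/1.
The maximum over both is 14; one such subsequence is 0, 29, -2, 45, 15, 21, 0, 20, 16, 37, 35, 48, 28, 49.

14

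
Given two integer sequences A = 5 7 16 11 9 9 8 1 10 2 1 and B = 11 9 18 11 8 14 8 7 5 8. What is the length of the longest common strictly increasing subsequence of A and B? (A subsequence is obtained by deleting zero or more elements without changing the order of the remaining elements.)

2

A longest common strictly increasing subsequence is 7, 8 (length 2); it appears in order in both A and B, and no longer such subsequence exists.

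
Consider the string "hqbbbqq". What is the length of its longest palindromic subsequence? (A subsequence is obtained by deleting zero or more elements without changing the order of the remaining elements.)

Using dp[i][j] = 2 + dp[i+1][j−1] if the ends match, else max(dp[i+1][j], dp[i][j−1]):
dp[1][7] = 5. A witness is qbbbq at positions 2,3,4,5,7.

5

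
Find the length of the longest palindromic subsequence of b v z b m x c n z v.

5

Using dp[i][j] = 2 + dp[i+1][j−1] if the ends match, else max(dp[i+1][j], dp[i][j−1]):
dp[1][10] = 5. A witness is vznzv at positions 2,3,8,9,10.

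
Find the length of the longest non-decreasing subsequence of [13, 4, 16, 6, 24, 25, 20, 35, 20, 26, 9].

5

Scanning left to right, the best length ending at each element is: 13→1, 4→1, 16→2, 6→2, 24→3, 25→4, 20→3, 35→5, 20→4, 26→5, 9→3.
So the longest non-decreasing subsequence has length 5, e.g. 13, 16, 24, 25, 35.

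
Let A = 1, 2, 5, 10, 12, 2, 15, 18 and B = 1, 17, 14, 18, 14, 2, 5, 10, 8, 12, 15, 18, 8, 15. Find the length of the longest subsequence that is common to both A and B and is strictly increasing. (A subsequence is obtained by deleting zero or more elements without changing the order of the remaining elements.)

For each value that appears in both, track the longest common increasing run ending there.
The best achievable length is 7; one witness is 1, 2, 5, 10, 12, 15, 18 (A-positions 1,2,3,4,5,7,8, B-positions 1,6,7,8,10,11,12).

7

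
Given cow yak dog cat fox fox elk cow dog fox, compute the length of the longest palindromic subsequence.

One longest palindromic subsequence is dog fox fox dog (positions 3,5,6,9); it reads the same forward and backward, and the interval DP gives dp[1][10] = 4.

4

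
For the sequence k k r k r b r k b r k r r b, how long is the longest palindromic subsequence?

One longest palindromic subsequence is rkrbkbrkr (positions 3,4,5,6,8,9,10,11,13); it reads the same forward and backward, and the interval DP gives dp[1][14] = 9.

9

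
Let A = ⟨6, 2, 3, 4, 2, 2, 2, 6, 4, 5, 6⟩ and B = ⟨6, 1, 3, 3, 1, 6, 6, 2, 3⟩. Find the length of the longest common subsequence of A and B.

4

Backtracking the LCS table gives one alignment: 6 (A1,B1) → 3 (A3,B4) → 6 (A8,B6) → 6 (A11,B7).
So the longest common subsequence has length 4.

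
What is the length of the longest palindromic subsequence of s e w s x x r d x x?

5

One longest palindromic subsequence is xxdxx (positions 5,6,8,9,10); it reads the same forward and backward, and the interval DP gives dp[1][10] = 5.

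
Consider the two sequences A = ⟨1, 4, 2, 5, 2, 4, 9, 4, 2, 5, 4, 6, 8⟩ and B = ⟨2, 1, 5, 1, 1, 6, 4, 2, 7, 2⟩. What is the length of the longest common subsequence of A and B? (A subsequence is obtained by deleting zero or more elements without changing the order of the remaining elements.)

A longest common subsequence is 1, 4, 2, 2 (length 4); the LCS DP confirms no longer common subsequence exists.

4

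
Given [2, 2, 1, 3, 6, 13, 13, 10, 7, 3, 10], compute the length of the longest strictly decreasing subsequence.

4

Scanning left to right, the best length ending at each element is: 2→1, 2→1, 1→2, 3→1, 6→1, 13→1, 13→1, 10→2, 7→3, 3→4, 10→2.
So the longest decreasing subsequence has length 4, e.g. 13, 10, 7, 3.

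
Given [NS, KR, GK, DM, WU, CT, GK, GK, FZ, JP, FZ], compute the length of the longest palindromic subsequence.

3

One longest palindromic subsequence is FZ JP FZ (positions 9,10,11); it reads the same forward and backward, and the interval DP gives dp[1][11] = 3.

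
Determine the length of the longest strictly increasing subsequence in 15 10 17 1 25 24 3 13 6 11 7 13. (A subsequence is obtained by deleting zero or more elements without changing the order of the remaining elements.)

5

One longest increasing subsequence is 1, 3, 6, 11, 13 (positions 4,7,9,10,12), of length 5; no longer one exists.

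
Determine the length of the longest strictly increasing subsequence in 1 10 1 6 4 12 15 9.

One longest increasing subsequence is 1, 10, 12, 15 (positions 1,2,6,7), of length 4; no longer one exists.

4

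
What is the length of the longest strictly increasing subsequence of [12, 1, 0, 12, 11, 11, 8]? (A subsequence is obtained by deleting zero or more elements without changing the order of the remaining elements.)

One longest increasing subsequence is 1, 12 (positions 2,4), of length 2; no longer one exists.

2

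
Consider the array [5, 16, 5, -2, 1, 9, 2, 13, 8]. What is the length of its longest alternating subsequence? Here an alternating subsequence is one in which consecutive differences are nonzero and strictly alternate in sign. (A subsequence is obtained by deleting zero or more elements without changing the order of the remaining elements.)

7

Track the best alternating length ending on an up-step vs a down-step at each position: up/down = 1/1, 2/1, 1/3, 1/3, 4/3, 4/3, 4/5, 6/3, 6/7.
The maximum over both is 7; one such subsequence is 5, 16, 5, 9, 2, 13, 8.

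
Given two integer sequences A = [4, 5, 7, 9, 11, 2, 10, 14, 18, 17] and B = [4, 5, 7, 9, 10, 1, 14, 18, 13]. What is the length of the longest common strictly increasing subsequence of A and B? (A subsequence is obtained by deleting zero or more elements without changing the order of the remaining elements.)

7

A longest common strictly increasing subsequence is 4, 5, 7, 9, 10, 14, 18 (length 7); it appears in order in both A and B, and no longer such subsequence exists.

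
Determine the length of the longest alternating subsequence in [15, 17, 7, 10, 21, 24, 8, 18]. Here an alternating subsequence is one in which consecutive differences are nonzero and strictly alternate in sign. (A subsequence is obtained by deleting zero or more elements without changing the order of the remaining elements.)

6

A longest alternating subsequence is 15, 17, 7, 10, 8, 18 (positions 1,2,3,4,7,8); its 5 consecutive differences strictly alternate in sign, and length 6 is optimal.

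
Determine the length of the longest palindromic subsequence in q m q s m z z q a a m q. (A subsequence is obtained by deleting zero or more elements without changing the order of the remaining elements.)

8

Using dp[i][j] = 2 + dp[i+1][j−1] if the ends match, else max(dp[i+1][j], dp[i][j−1]):
dp[1][12] = 8. A witness is qmqzzqmq at positions 1,2,3,6,7,8,11,12.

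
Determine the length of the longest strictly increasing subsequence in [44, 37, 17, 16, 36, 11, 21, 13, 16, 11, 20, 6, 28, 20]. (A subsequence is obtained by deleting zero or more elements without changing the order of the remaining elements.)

5

Let dp[i] be the longest increasing subsequence ending at position i. Then dp = [1, 1, 1, 1, 2, 1, 2, 2, 3, 1, 4, 1, 5, 4].
The maximum is 5; one witness is 11, 13, 16, 20, 28 at positions 6,8,9,11,13.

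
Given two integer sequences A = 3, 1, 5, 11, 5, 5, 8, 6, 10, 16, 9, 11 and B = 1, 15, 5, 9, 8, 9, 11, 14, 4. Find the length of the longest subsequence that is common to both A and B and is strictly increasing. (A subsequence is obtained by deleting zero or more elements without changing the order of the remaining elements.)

A longest common strictly increasing subsequence is 1, 5, 8, 9, 11 (length 5); it appears in order in both A and B, and no longer such subsequence exists.

5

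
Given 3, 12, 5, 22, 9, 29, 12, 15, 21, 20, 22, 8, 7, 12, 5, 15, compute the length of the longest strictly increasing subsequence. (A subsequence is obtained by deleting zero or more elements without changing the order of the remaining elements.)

7

Let dp[i] be the longest increasing subsequence ending at position i. Then dp = [1, 2, 2, 3, 3, 4, 4, 5, 6, 6, 7, 3, 3, 4, 2, 5].
The maximum is 7; one witness is 3, 5, 9, 12, 15, 21, 22 at positions 1,3,5,7,8,9,11.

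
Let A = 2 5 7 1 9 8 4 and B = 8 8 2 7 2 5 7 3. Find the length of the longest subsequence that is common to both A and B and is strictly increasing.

3

For each value that appears in both, track the longest common increasing run ending there.
The best achievable length is 3; one witness is 2, 5, 7 (A-positions 1,2,3, B-positions 3,6,7).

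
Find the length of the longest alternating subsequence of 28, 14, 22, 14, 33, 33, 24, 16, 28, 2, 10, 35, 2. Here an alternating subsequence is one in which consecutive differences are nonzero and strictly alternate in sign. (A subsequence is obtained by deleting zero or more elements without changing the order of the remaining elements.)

A longest alternating subsequence is 28, 14, 22, 14, 33, 24, 28, 2, 10, 2 (positions 1,2,3,4,5,7,9,10,11,13); its 9 consecutive differences strictly alternate in sign, and length 10 is optimal.

10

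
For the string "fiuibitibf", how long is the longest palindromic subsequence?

One longest palindromic subsequence is fbitibf (positions 1,5,6,7,8,9,10); it reads the same forward and backward, and the interval DP gives dp[1][10] = 7.

7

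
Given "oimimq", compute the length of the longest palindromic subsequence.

Using dp[i][j] = 2 + dp[i+1][j−1] if the ends match, else max(dp[i+1][j], dp[i][j−1]):
dp[1][6] = 3. A witness is mim at positions 3,4,5.

3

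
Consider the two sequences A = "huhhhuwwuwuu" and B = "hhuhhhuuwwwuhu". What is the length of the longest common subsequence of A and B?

A longest common subsequence is huhhhuwwwuu (length 11); the LCS DP confirms no longer common subsequence exists.

11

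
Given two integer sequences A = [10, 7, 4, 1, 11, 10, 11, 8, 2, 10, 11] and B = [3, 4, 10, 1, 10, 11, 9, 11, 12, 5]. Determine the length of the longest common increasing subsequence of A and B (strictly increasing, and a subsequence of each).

3

A longest common strictly increasing subsequence is 4, 10, 11 (length 3); it appears in order in both A and B, and no longer such subsequence exists.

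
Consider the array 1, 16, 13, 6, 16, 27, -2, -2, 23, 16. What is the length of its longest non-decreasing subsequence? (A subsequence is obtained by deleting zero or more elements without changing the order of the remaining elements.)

Scanning left to right, the best length ending at each element is: 1→1, 16→2, 13→2, 6→2, 16→3, 27→4, -2→1, -2→2, 23→4, 16→4.
So the longest non-decreasing subsequence has length 4, e.g. 1, 16, 16, 27.

4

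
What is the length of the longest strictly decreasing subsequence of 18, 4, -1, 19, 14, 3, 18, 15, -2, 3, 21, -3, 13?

5

Let dp[i] be the longest decreasing subsequence ending at position i. Then dp = [1, 2, 3, 1, 2, 3, 2, 3, 4, 4, 1, 5, 4].
The maximum is 5; one witness is 18, 4, -1, -2, -3 at positions 1,2,3,9,12.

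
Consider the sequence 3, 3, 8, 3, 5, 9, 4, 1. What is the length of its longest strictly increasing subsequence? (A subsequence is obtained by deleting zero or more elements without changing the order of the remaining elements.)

3

Let dp[i] be the longest increasing subsequence ending at position i. Then dp = [1, 1, 2, 1, 2, 3, 2, 1].
The maximum is 3; one witness is 3, 8, 9 at positions 1,3,6.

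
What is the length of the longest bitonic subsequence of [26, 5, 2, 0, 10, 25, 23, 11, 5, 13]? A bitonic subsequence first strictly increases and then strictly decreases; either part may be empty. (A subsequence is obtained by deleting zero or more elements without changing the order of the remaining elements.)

Let inc[i] be the LIS ending at i and dec[i] the longest strictly decreasing subsequence starting at i. inc = [1, 1, 1, 1, 2, 3, 3, 3, 2, 4], dec = [5, 3, 2, 1, 2, 4, 3, 2, 1, 1].
max_i inc[i]+dec[i]−1 = 6, with one witness 5, 10, 25, 23, 11, 5.

6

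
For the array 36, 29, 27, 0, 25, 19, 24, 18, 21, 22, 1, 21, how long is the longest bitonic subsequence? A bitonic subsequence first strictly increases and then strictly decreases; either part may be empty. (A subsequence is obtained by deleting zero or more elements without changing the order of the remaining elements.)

One longest bitonic subsequence is 36, 29, 27, 25, 24, 22, 21 (positions 1,2,3,5,7,10,12): it rises to 36 then falls. Length 7 is optimal.

7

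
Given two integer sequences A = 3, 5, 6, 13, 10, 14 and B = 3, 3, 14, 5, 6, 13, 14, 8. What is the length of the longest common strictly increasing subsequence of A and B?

5

For each value that appears in both, track the longest common increasing run ending there.
The best achievable length is 5; one witness is 3, 5, 6, 13, 14 (A-positions 1,2,3,4,6, B-positions 1,4,5,6,7).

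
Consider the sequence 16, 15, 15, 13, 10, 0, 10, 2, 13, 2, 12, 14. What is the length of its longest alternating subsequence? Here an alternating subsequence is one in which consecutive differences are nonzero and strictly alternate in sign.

7

Track the best alternating length ending on an up-step vs a down-step at each position: up/down = 1/1, 1/2, 1/2, 1/2, 1/2, 1/2, 3/2, 3/4, 5/2, 3/6, 7/6, 7/2.
The maximum over both is 7; one such subsequence is 16, 0, 10, 2, 13, 2, 12.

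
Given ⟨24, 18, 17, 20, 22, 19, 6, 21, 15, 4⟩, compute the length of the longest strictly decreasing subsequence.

One longest decreasing subsequence is 24, 18, 17, 6, 4 (positions 1,2,3,7,10), of length 5; no longer one exists.

5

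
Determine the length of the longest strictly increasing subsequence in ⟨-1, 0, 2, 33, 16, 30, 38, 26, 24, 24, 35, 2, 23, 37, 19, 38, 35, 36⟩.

8

Scanning left to right, the best length ending at each element is: -1→1, 0→2, 2→3, 33→4, 16→4, 30→5, 38→6, 26→5, 24→5, 24→5, 35→6, 2→3, 23→5, 37→7, 19→5, 38→8, 35→6, 36→7.
So the longest increasing subsequence has length 8, e.g. -1, 0, 2, 16, 30, 35, 37, 38.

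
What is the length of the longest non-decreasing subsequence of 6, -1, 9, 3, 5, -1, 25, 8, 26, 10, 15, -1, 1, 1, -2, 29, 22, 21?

7

Let dp[i] be the longest non-decreasing subsequence ending at position i. Then dp = [1, 1, 2, 2, 3, 2, 4, 4, 5, 5, 6, 3, 4, 5, 1, 7, 7, 7].
The maximum is 7; one witness is -1, 3, 5, 8, 10, 15, 29 at positions 2,4,5,8,10,11,16.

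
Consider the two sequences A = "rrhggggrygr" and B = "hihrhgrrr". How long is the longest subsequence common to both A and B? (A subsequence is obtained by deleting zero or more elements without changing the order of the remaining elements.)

Backtracking the LCS table gives one alignment: r (A2,B4) → h (A3,B5) → g (A4,B6) → r (A8,B8) → r (A11,B9).
So the longest common subsequence has length 5.

5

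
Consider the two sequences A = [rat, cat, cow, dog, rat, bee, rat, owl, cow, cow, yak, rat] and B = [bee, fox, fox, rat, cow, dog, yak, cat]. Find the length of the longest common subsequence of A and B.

Backtracking the LCS table gives one alignment: rat (A1,B4) → cow (A3,B5) → dog (A4,B6) → yak (A11,B7).
So the longest common subsequence has length 4.

4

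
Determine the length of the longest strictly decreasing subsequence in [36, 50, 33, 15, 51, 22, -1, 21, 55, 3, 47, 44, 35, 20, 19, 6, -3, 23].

Scanning left to right, the best length ending at each element is: 36→1, 50→1, 33→2, 15→3, 51→1, 22→3, -1→4, 21→4, 55→1, 3→5, 47→2, 44→3, 35→4, 20→5, 19→6, 6→7, -3→8, 23→5.
So the longest decreasing subsequence has length 8, e.g. 36, 33, 22, 21, 20, 19, 6, -3.

8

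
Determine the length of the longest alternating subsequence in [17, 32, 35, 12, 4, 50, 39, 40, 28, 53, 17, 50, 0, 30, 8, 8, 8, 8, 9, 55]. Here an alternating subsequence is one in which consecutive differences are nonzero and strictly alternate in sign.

14

A longest alternating subsequence is 17, 32, 12, 50, 39, 40, 28, 53, 17, 50, 0, 30, 8, 9 (positions 1,2,4,6,7,8,9,10,11,12,13,14,15,19); its 13 consecutive differences strictly alternate in sign, and length 14 is optimal.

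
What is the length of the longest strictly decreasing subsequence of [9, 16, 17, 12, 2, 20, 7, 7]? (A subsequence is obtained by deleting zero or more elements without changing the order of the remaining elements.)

Let dp[i] be the longest decreasing subsequence ending at position i. Then dp = [1, 1, 1, 2, 3, 1, 3, 3].
The maximum is 3; one witness is 16, 12, 2 at positions 2,4,5.

3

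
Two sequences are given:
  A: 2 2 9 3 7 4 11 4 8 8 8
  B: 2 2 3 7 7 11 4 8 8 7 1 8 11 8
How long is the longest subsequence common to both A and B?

A longest common subsequence is 2, 2, 3, 7, 11, 4, 8, 8, 8 (length 9); the LCS DP confirms no longer common subsequence exists.

9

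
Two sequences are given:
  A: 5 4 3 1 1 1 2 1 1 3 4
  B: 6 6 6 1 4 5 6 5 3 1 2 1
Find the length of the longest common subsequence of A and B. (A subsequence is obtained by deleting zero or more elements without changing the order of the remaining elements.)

5

Backtracking the LCS table gives one alignment: 5 (A1,B8) → 3 (A3,B9) → 1 (A6,B10) → 2 (A7,B11) → 1 (A9,B12).
So the longest common subsequence has length 5.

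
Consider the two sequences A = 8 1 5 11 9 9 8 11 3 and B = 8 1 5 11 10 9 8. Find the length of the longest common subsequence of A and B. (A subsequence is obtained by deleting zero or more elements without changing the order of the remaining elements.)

6

A longest common subsequence is 8, 1, 5, 11, 9, 8 (length 6); the LCS DP confirms no longer common subsequence exists.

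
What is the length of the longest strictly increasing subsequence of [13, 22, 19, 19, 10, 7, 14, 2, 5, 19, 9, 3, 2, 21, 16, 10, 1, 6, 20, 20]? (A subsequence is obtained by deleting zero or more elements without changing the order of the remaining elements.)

One longest increasing subsequence is 2, 5, 9, 16, 20 (positions 8,9,11,15,19), of length 5; no longer one exists.

5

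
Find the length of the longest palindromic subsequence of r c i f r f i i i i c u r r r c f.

9

One longest palindromic subsequence is rciiiiicr (positions 1,2,3,7,8,9,10,11,15); it reads the same forward and backward, and the interval DP gives dp[1][17] = 9.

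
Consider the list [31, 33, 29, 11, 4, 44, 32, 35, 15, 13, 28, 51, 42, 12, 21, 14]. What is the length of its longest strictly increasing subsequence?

Let dp[i] be the longest increasing subsequence ending at position i. Then dp = [1, 2, 1, 1, 1, 3, 2, 3, 2, 2, 3, 4, 4, 2, 3, 3].
The maximum is 4; one witness is 31, 33, 44, 51 at positions 1,2,6,12.

4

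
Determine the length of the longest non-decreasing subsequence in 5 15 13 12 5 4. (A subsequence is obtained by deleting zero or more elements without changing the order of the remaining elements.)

2

Let dp[i] be the longest non-decreasing subsequence ending at position i. Then dp = [1, 2, 2, 2, 2, 1].
The maximum is 2; one witness is 5, 15 at positions 1,2.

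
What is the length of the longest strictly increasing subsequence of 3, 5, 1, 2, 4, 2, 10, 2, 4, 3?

Let dp[i] be the longest increasing subsequence ending at position i. Then dp = [1, 2, 1, 2, 3, 2, 4, 2, 3, 3].
The maximum is 4; one witness is 1, 2, 4, 10 at positions 3,4,5,7.

4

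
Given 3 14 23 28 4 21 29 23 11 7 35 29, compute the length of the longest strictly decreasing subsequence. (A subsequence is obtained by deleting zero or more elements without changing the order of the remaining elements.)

Scanning left to right, the best length ending at each element is: 3→1, 14→1, 23→1, 28→1, 4→2, 21→2, 29→1, 23→2, 11→3, 7→4, 35→1, 29→2.
So the longest decreasing subsequence has length 4, e.g. 23, 21, 11, 7.

4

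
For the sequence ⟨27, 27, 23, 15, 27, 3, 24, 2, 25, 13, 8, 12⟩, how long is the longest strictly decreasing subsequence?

Let dp[i] be the longest decreasing subsequence ending at position i. Then dp = [1, 1, 2, 3, 1, 4, 2, 5, 2, 4, 5, 5].
The maximum is 5; one witness is 27, 23, 15, 3, 2 at positions 1,3,4,6,8.

5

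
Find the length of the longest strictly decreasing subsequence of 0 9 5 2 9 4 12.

3

Scanning left to right, the best length ending at each element is: 0→1, 9→1, 5→2, 2→3, 9→1, 4→3, 12→1.
So the longest decreasing subsequence has length 3, e.g. 9, 5, 2.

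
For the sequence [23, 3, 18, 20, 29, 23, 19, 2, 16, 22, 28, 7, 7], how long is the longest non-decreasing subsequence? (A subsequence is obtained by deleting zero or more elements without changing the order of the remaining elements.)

Let dp[i] be the longest non-decreasing subsequence ending at position i. Then dp = [1, 1, 2, 3, 4, 4, 3, 1, 2, 4, 5, 2, 3].
The maximum is 5; one witness is 3, 18, 20, 23, 28 at positions 2,3,4,6,11.

5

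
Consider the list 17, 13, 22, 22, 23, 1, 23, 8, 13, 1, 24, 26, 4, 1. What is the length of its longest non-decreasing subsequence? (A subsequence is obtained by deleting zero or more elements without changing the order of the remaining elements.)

7

One longest non-decreasing subsequence is 17, 22, 22, 23, 23, 24, 26 (positions 1,3,4,5,7,11,12), of length 7; no longer one exists.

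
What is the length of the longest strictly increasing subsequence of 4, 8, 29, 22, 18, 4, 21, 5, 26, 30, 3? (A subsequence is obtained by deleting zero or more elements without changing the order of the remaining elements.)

One longest increasing subsequence is 4, 8, 18, 21, 26, 30 (positions 1,2,5,7,9,10), of length 6; no longer one exists.

6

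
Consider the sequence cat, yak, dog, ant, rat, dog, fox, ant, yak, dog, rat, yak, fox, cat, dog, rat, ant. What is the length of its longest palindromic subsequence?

11

One longest palindromic subsequence is ant rat dog fox yak rat yak fox dog rat ant (positions 4,5,6,7,9,11,12,13,15,16,17); it reads the same forward and backward, and the interval DP gives dp[1][17] = 11.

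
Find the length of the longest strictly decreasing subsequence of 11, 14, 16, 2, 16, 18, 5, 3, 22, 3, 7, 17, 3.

3

Let dp[i] be the longest decreasing subsequence ending at position i. Then dp = [1, 1, 1, 2, 1, 1, 2, 3, 1, 3, 2, 2, 3].
The maximum is 3; one witness is 11, 5, 3 at positions 1,7,8.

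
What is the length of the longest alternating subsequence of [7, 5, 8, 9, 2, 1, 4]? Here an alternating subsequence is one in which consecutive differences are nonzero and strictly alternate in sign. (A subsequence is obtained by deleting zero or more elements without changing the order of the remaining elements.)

5

A longest alternating subsequence is 7, 5, 8, 2, 4 (positions 1,2,3,5,7); its 4 consecutive differences strictly alternate in sign, and length 5 is optimal.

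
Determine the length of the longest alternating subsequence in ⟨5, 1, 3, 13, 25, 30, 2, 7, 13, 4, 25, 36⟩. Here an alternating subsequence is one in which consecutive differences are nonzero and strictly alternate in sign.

7

A longest alternating subsequence is 5, 1, 3, 2, 7, 4, 25 (positions 1,2,3,7,8,10,11); its 6 consecutive differences strictly alternate in sign, and length 7 is optimal.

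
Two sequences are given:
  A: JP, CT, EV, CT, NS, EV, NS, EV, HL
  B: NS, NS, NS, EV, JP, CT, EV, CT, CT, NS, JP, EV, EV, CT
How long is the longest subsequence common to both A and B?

A longest common subsequence is JP, CT, EV, CT, NS, EV, EV (length 7); the LCS DP confirms no longer common subsequence exists.

7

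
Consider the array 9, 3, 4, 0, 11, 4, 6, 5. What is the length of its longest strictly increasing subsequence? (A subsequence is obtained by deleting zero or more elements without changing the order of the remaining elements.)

3

Let dp[i] be the longest increasing subsequence ending at position i. Then dp = [1, 1, 2, 1, 3, 2, 3, 3].
The maximum is 3; one witness is 3, 4, 11 at positions 2,3,5.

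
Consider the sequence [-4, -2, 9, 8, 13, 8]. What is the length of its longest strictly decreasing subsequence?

Let dp[i] be the longest decreasing subsequence ending at position i. Then dp = [1, 1, 1, 2, 1, 2].
The maximum is 2; one witness is 9, 8 at positions 3,4.

2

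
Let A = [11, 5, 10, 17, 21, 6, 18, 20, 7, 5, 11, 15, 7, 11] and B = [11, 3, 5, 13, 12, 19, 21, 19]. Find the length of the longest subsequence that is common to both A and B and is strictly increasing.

2

For each value that appears in both, track the longest common increasing run ending there.
The best achievable length is 2; one witness is 11, 21 (A-positions 1,5, B-positions 1,7).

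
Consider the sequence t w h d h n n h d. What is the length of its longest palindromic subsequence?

Using dp[i][j] = 2 + dp[i+1][j−1] if the ends match, else max(dp[i+1][j], dp[i][j−1]):
dp[1][9] = 6. A witness is dhnnhd at positions 4,5,6,7,8,9.

6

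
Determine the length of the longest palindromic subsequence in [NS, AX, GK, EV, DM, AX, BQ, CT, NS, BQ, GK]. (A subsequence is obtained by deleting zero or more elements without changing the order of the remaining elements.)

5

One longest palindromic subsequence is GK BQ NS BQ GK (positions 3,7,9,10,11); it reads the same forward and backward, and the interval DP gives dp[1][11] = 5.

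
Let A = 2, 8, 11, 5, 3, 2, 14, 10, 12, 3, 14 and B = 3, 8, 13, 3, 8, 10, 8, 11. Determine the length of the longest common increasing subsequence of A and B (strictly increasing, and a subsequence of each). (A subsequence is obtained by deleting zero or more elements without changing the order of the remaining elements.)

For each value that appears in both, track the longest common increasing run ending there.
The best achievable length is 2; one witness is 3, 10 (A-positions 5,8, B-positions 1,6).

2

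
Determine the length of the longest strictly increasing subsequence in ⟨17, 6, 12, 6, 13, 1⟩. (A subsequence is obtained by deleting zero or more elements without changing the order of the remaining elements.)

3

One longest increasing subsequence is 6, 12, 13 (positions 2,3,5), of length 3; no longer one exists.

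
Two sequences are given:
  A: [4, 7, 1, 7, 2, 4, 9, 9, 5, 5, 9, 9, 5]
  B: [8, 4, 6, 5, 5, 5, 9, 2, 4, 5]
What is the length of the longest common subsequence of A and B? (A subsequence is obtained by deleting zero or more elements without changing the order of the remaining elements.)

5

A longest common subsequence is 4, 5, 5, 9, 5 (length 5); the LCS DP confirms no longer common subsequence exists.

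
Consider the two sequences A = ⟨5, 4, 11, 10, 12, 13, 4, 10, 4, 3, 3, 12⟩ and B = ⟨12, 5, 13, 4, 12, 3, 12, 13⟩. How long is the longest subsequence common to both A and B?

5

A longest common subsequence is 5, 4, 12, 3, 12 (length 5); the LCS DP confirms no longer common subsequence exists.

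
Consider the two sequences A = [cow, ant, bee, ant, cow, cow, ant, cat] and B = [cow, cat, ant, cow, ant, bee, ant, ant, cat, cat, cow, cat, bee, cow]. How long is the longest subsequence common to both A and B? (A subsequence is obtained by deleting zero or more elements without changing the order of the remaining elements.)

6

Backtracking the LCS table gives one alignment: cow (A1,B4) → ant (A2,B5) → bee (A3,B6) → ant (A4,B8) → cow (A5,B11) → cow (A6,B14).
So the longest common subsequence has length 6.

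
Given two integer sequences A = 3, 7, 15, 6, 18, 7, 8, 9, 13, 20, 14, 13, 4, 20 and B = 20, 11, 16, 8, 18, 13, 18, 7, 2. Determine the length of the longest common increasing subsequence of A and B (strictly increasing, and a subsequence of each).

2

For each value that appears in both, track the longest common increasing run ending there.
The best achievable length is 2; one witness is 8, 13 (A-positions 7,9, B-positions 4,6).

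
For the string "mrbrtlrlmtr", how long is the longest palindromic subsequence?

7

One longest palindromic subsequence is rtlrltr (positions 2,5,6,7,8,10,11); it reads the same forward and backward, and the interval DP gives dp[1][11] = 7.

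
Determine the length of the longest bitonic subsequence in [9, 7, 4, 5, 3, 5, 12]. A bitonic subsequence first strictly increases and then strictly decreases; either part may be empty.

Let inc[i] be the LIS ending at i and dec[i] the longest strictly decreasing subsequence starting at i. inc = [1, 1, 1, 2, 1, 2, 3], dec = [4, 3, 2, 2, 1, 1, 1].
max_i inc[i]+dec[i]−1 = 4, with one witness 9, 7, 5, 3.

4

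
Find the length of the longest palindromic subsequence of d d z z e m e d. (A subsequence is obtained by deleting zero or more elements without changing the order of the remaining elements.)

Using dp[i][j] = 2 + dp[i+1][j−1] if the ends match, else max(dp[i+1][j], dp[i][j−1]):
dp[1][8] = 5. A witness is demed at positions 1,5,6,7,8.

5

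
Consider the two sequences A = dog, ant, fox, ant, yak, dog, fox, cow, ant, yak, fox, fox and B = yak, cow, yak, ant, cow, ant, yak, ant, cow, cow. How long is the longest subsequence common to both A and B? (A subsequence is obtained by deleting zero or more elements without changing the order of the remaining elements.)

4

Backtracking the LCS table gives one alignment: ant (A2,B4) → ant (A4,B6) → yak (A5,B7) → cow (A8,B10).
So the longest common subsequence has length 4.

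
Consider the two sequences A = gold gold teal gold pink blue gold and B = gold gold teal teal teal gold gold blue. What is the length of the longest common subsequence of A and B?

A longest common subsequence is gold, gold, teal, gold, blue (length 5); the LCS DP confirms no longer common subsequence exists.

5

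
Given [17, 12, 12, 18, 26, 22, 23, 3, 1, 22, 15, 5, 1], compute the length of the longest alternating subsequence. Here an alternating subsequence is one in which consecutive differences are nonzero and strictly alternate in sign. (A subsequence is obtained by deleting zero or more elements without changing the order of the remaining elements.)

Track the best alternating length ending on an up-step vs a down-step at each position: up/down = 1/1, 1/2, 1/2, 3/1, 3/1, 3/4, 5/4, 1/6, 1/6, 7/6, 7/8, 7/8, 1/8.
The maximum over both is 8; one such subsequence is 17, 12, 26, 22, 23, 3, 22, 15.

8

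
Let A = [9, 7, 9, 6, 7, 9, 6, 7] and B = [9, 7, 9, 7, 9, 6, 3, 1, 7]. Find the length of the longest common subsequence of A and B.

7

A longest common subsequence is 9, 7, 9, 7, 9, 6, 7 (length 7); the LCS DP confirms no longer common subsequence exists.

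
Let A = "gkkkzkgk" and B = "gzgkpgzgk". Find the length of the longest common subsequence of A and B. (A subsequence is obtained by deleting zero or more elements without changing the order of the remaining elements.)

5

Backtracking the LCS table gives one alignment: g (A1,B3) → k (A2,B4) → z (A5,B7) → g (A7,B8) → k (A8,B9).
So the longest common subsequence has length 5.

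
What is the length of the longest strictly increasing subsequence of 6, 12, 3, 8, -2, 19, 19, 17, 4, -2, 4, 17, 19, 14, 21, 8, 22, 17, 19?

6

Let dp[i] be the longest increasing subsequence ending at position i. Then dp = [1, 2, 1, 2, 1, 3, 3, 3, 2, 1, 2, 3, 4, 3, 5, 3, 6, 4, 5].
The maximum is 6; one witness is 6, 12, 17, 19, 21, 22 at positions 1,2,8,13,15,17.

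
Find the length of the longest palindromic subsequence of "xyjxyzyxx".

One longest palindromic subsequence is xxyzyxx (positions 1,4,5,6,7,8,9); it reads the same forward and backward, and the interval DP gives dp[1][9] = 7.

7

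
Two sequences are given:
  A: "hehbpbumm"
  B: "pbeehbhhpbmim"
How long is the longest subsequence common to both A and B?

A longest common subsequence is ehbpbmm (length 7); the LCS DP confirms no longer common subsequence exists.

7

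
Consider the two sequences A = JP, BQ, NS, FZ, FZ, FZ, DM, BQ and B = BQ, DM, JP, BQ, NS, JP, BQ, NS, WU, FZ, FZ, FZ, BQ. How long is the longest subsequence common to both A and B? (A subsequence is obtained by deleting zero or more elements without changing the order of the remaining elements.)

7

Backtracking the LCS table gives one alignment: JP (A1,B6) → BQ (A2,B7) → NS (A3,B8) → FZ (A4,B10) → FZ (A5,B11) → FZ (A6,B12) → BQ (A8,B13).
So the longest common subsequence has length 7.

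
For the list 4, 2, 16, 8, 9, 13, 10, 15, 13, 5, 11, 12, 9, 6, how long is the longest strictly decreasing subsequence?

Let dp[i] be the longest decreasing subsequence ending at position i. Then dp = [1, 2, 1, 2, 2, 2, 3, 2, 3, 4, 4, 4, 5, 6].
The maximum is 6; one witness is 16, 15, 13, 11, 9, 6 at positions 3,8,9,11,13,14.

6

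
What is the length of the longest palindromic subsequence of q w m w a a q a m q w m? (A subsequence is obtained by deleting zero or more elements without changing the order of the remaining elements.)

One longest palindromic subsequence is mwqmqwm (positions 3,4,7,9,10,11,12); it reads the same forward and backward, and the interval DP gives dp[1][12] = 7.

7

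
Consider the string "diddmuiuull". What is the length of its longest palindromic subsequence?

4

One longest palindromic subsequence is iddi (positions 2,3,4,7); it reads the same forward and backward, and the interval DP gives dp[1][11] = 4.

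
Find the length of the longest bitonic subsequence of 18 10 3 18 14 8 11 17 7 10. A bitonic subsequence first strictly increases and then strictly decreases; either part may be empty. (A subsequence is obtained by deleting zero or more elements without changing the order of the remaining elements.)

Let inc[i] be the LIS ending at i and dec[i] the longest strictly decreasing subsequence starting at i. inc = [1, 1, 1, 2, 2, 2, 3, 4, 2, 3], dec = [4, 3, 1, 4, 3, 2, 2, 2, 1, 1].
max_i inc[i]+dec[i]−1 = 5, with one witness 10, 18, 14, 11, 10.

5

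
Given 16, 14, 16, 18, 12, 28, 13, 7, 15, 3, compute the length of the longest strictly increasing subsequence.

4

Scanning left to right, the best length ending at each element is: 16→1, 14→1, 16→2, 18→3, 12→1, 28→4, 13→2, 7→1, 15→3, 3→1.
So the longest increasing subsequence has length 4, e.g. 14, 16, 18, 28.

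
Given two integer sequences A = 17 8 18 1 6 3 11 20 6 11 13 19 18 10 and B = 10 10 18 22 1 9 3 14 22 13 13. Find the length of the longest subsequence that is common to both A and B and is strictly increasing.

3

A longest common strictly increasing subsequence is 1, 3, 13 (length 3); it appears in order in both A and B, and no longer such subsequence exists.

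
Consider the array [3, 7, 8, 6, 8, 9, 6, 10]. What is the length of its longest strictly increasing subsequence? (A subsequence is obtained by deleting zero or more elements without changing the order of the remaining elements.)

5

One longest increasing subsequence is 3, 7, 8, 9, 10 (positions 1,2,3,6,8), of length 5; no longer one exists.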